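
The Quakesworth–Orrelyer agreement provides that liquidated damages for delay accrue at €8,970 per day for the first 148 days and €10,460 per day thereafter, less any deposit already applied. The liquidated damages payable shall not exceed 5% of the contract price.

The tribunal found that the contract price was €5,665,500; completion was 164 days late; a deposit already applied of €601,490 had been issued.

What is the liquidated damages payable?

First 148 days: 148 × €8,970 = €1,327,560
Remaining days: (164 − 148) × €10,460 = €167,360
Accrued per-day damages: €1,327,560 + €167,360 = €1,494,920
Less deposit already applied: €1,494,920 − €601,490 = €893,430
Cap: 5% of €5,665,500 = €283,275
Cap at €283,275: €893,430 exceeds the cap → €283,275

€283,275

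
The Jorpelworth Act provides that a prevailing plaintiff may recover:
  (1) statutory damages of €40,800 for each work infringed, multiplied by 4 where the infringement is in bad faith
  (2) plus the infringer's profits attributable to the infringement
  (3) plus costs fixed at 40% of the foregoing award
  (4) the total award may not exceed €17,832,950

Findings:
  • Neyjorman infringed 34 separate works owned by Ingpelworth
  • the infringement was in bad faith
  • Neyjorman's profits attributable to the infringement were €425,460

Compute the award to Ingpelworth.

€8,363,964

Statutory damages: 34 × €40,800 = €1,387,200
Multiplied by 4: 4 × €1,387,200 = €5,548,800
Combined award: €5,548,800 + €425,460 = €5,974,260
Costs: 40% of €5,974,260 = €2,389,704
Award plus costs: €5,974,260 + €2,389,704 = €8,363,964
Cap at €17,832,950: €8,363,964 is within the cap, no reduction.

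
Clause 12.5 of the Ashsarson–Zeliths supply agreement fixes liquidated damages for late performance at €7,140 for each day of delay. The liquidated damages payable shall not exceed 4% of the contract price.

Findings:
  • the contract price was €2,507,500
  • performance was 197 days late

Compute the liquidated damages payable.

Liquidated damages: €100,300

Per-day damages: 197 × €7,140 = €1,406,580
Cap: 4% of €2,507,500 = €100,300
Cap at €100,300: €1,406,580 exceeds the cap → €100,300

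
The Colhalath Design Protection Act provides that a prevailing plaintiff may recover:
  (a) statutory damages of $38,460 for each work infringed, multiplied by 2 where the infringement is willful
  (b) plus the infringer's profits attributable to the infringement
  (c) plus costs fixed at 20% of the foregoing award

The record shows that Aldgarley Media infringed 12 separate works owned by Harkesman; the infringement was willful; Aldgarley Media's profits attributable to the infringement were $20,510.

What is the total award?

$1,132,260

Statutory damages: 12 × $38,460 = $461,520
Doubled: 2 × $461,520 = $923,040
Combined award: $923,040 + $20,510 = $943,550
Costs: 20% of $943,550 = $188,710
Award plus costs: $943,550 + $188,710 = $1,132,260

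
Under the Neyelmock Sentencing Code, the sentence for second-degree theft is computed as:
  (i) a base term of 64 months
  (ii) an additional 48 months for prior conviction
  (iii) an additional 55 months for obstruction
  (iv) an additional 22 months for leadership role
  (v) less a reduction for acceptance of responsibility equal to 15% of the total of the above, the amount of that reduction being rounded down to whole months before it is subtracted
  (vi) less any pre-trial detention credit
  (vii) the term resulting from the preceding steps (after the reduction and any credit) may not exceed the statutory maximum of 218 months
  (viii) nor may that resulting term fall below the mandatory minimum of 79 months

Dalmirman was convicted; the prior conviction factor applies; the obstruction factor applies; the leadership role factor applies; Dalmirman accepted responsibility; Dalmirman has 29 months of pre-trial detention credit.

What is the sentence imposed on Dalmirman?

Prior conviction enhancement: +48 months
Obstruction enhancement: +55 months
Leadership role enhancement: +22 months
Adjusted term: 64 months + 48 months + 55 months + 22 months = 189 months
Acceptance of responsibility reduction: 15% of 189 months = 28 months (rounded down)
After reduction: 189 − 28 = 161 months
Less pre-trial detention credit: 161 months − 29 months = 132 months
Cap at 218 months: 132 months is within the cap, no reduction.
Minimum 79 months: 132 months meets the minimum, no increase.

132 months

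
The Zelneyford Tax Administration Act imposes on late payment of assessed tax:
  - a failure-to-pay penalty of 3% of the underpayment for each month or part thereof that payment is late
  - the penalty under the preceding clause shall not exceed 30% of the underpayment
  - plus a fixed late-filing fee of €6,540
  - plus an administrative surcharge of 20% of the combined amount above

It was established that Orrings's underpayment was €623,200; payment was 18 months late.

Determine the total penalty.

Penalty: €232,200

Accrued rate: 3% × 18 = 54%, capped at 30% → 30%
Failure-to-pay penalty: 30% of €623,200 = €186,960
Penalty before surcharge: €186,960 + €6,540 = €193,500
Administrative surcharge: 20% of €193,500 = €38,700
Total penalty: €193,500 + €38,700 = €232,200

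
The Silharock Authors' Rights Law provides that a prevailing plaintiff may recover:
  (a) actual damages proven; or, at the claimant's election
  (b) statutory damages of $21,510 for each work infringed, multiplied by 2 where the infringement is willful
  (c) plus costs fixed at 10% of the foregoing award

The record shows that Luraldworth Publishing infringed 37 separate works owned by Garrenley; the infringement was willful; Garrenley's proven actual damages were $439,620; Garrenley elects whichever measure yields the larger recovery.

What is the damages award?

$1,750,914

Statutory damages: 37 × $21,510 = $795,870
Doubled: 2 × $795,870 = $1,591,740
Greater of actual damages ($439,620) or enhanced statutory damages ($1,591,740): $1,591,740
Costs: 10% of $1,591,740 = $159,174
Award plus costs: $1,591,740 + $159,174 = $1,750,914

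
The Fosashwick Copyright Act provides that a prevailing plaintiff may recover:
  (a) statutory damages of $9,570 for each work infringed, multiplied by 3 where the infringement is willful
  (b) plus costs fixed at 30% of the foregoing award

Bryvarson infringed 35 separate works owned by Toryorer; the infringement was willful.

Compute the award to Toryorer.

Award: $1,306,305

Statutory damages: 35 × $9,570 = $334,950
Trebled: 3 × $334,950 = $1,004,850
Costs: 30% of $1,004,850 = $301,455
Award plus costs: $1,004,850 + $301,455 = $1,306,305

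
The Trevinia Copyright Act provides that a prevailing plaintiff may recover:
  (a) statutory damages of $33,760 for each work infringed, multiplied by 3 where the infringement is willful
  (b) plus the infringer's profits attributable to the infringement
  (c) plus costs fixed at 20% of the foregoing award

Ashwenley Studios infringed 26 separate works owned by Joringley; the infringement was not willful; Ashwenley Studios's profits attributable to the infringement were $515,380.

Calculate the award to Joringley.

$1,671,768

Statutory damages: 26 × $33,760 = $877,760
Infringement not willful: no ×3 enhancement.
Combined award: $877,760 + $515,380 = $1,393,140
Costs: 20% of $1,393,140 = $278,628
Award plus costs: $1,393,140 + $278,628 = $1,671,768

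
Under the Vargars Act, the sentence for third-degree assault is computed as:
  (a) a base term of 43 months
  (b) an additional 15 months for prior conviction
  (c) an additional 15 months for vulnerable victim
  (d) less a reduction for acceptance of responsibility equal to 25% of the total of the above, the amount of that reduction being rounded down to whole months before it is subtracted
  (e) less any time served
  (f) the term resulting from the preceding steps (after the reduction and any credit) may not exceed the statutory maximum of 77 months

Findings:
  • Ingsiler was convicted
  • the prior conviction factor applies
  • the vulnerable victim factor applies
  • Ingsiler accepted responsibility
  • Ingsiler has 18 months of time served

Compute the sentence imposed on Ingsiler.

37 months

Prior conviction enhancement: +15 months
Vulnerable victim enhancement: +15 months
Adjusted term: 43 months + 15 months + 15 months = 73 months
Acceptance of responsibility reduction: 25% of 73 months = 18 months (rounded down)
After reduction: 73 − 18 = 55 months
Less time served: 55 months − 18 months = 37 months
Cap at 77 months: 37 months is within the cap, no reduction.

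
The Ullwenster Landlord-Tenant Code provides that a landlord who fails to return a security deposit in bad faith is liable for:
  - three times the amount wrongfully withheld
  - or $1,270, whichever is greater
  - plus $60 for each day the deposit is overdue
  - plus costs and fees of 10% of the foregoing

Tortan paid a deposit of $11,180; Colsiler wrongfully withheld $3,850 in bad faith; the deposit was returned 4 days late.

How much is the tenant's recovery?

$12,969

Trebled: 3 × $3,850 = $11,550
Minimum $1,270: $11,550 meets the minimum, no increase.
Late-return penalty: 4 × $60 = $240
Damages plus late penalty: $11,550 + $240 = $11,790
Costs and fees: 10% of $11,790 = $1,179
Total recovery: $11,790 + $1,179 = $12,969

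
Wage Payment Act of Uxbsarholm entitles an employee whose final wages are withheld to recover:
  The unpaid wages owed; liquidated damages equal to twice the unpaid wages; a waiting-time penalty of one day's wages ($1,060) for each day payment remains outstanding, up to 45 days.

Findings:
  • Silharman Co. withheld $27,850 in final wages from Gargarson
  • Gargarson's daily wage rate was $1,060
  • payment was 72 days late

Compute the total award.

Doubled: 2 × $27,850 = $55,700
Penalty days: min(72, 45) = 45
Waiting-time penalty: 45 × $1,060 = $47,700
Total award: $27,850 + $55,700 + $47,700 = $131,250

Total award: $131,250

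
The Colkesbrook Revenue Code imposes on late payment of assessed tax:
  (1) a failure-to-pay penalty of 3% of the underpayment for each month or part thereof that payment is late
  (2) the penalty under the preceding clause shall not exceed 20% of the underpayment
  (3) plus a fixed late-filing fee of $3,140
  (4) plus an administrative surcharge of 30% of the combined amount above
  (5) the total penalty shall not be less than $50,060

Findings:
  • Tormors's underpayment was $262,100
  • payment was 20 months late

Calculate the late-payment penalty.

$72,228

Accrued rate: 3% × 20 = 60%, capped at 20% → 20%
Failure-to-pay penalty: 20% of $262,100 = $52,420
Penalty before surcharge: $52,420 + $3,140 = $55,560
Administrative surcharge: 30% of $55,560 = $16,668
Total penalty: $55,560 + $16,668 = $72,228
Minimum $50,060: $72,228 meets the minimum, no increase.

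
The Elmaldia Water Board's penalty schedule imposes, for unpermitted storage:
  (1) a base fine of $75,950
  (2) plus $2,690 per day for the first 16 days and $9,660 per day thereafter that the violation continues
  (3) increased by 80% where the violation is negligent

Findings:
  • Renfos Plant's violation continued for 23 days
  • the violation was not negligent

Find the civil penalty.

$186,610

First 16 days: 16 × $2,690 = $43,040
Remaining days: (23 − 16) × $9,660 = $67,620
Per-day component: $43,040 + $67,620 = $110,660
Base plus per-day: $75,950 + $110,660 = $186,610
The violation was not negligent: no 80% increase.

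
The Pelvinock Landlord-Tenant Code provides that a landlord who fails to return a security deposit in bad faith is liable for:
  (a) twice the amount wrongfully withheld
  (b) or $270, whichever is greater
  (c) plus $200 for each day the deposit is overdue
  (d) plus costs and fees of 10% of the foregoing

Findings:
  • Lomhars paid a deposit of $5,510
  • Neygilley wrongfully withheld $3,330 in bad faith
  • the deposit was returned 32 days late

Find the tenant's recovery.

Doubled: 2 × $3,330 = $6,660
Minimum $270: $6,660 meets the minimum, no increase.
Late-return penalty: 32 × $200 = $6,400
Damages plus late penalty: $6,660 + $6,400 = $13,060
Costs and fees: 10% of $13,060 = $1,306
Total recovery: $13,060 + $1,306 = $14,366

$14,366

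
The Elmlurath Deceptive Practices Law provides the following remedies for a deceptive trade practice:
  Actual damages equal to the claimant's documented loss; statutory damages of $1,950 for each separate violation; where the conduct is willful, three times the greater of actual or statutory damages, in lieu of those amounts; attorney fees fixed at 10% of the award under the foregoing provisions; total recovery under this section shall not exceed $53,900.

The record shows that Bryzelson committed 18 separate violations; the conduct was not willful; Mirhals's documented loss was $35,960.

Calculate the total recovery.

$53,900

Statutory damages: 18 × $1,950 = $35,100
Conduct not willful: the in-lieu enhancement does not apply.
Actual plus statutory damages: $35,960 + $35,100 = $71,060
Attorney fees: 10% of $71,060 = $7,106
Total before cap: $71,060 + $7,106 = $78,166
Cap at $53,900: $78,166 exceeds the cap → $53,900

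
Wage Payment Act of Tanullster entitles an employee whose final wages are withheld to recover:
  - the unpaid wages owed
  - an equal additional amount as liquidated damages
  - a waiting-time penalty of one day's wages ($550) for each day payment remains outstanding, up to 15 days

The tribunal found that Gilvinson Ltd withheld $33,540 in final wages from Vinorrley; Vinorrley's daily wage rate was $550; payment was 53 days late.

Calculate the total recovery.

$75,330

Liquidated damages (equal amount): $33,540
Penalty days: min(53, 15) = 15
Waiting-time penalty: 15 × $550 = $8,250
Total award: $33,540 + $33,540 + $8,250 = $75,330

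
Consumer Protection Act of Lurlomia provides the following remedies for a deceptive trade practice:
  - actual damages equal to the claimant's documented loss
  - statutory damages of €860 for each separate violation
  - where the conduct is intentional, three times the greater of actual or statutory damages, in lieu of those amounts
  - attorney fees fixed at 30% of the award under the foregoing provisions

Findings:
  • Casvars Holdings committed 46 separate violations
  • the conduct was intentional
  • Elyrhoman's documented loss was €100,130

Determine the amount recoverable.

Statutory damages: 46 × €860 = €39,560
Greater of actual damages (€100,130) or statutory damages (€39,560): €100,130
Trebled: 3 × €100,130 = €300,390
Attorney fees: 30% of €300,390 = €90,117
Total recovery: €300,390 + €90,117 = €390,507

€390,507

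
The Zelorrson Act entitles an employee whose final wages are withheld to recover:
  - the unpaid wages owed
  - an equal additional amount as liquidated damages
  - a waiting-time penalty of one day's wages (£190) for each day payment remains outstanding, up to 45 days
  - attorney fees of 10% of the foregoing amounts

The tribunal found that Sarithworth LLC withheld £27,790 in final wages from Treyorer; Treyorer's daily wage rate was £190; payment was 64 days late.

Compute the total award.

Total award: £70,543

Liquidated damages (equal amount): £27,790
Penalty days: min(64, 45) = 45
Waiting-time penalty: 45 × £190 = £8,550
Subtotal: £27,790 + £27,790 + £8,550 = £64,130
Attorney fees: 10% of £64,130 = £6,413
Total award: £64,130 + £6,413 = £70,543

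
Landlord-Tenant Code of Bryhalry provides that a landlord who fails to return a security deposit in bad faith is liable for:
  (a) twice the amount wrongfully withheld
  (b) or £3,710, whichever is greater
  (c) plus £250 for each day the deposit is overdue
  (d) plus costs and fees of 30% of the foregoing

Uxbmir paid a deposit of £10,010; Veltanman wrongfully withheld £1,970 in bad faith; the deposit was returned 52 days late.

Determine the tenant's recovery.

Doubled: 2 × £1,970 = £3,940
Minimum £3,710: £3,940 meets the minimum, no increase.
Late-return penalty: 52 × £250 = £13,000
Damages plus late penalty: £3,940 + £13,000 = £16,940
Costs and fees: 30% of £16,940 = £5,082
Total recovery: £16,940 + £5,082 = £22,022

Recovery: £22,022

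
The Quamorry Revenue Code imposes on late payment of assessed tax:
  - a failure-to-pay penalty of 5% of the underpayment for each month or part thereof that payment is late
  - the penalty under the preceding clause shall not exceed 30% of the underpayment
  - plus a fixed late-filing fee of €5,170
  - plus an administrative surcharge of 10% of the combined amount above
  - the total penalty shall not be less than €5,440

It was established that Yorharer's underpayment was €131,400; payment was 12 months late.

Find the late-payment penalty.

Accrued rate: 5% × 12 = 60%, capped at 30% → 30%
Failure-to-pay penalty: 30% of €131,400 = €39,420
Penalty before surcharge: €39,420 + €5,170 = €44,590
Administrative surcharge: 10% of €44,590 = €4,459
Total penalty: €44,590 + €4,459 = €49,049
Minimum €5,440: €49,049 meets the minimum, no increase.

€49,049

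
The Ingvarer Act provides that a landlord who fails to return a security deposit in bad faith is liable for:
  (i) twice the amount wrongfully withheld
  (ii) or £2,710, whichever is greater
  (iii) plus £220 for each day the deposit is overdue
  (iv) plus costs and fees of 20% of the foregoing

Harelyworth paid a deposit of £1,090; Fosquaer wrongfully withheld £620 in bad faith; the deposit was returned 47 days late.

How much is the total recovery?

Doubled: 2 × £620 = £1,240
Minimum £2,710: £1,240 is below the minimum → £2,710
Late-return penalty: 47 × £220 = £10,340
Damages plus late penalty: £2,710 + £10,340 = £13,050
Costs and fees: 20% of £13,050 = £2,610
Total recovery: £13,050 + £2,610 = £15,660

£15,660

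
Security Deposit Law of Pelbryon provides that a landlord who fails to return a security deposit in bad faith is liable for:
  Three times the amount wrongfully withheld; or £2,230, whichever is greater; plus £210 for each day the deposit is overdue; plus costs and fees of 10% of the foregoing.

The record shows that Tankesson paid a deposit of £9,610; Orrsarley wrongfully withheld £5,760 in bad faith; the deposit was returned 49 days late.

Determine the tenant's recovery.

Trebled: 3 × £5,760 = £17,280
Minimum £2,230: £17,280 meets the minimum, no increase.
Late-return penalty: 49 × £210 = £10,290
Damages plus late penalty: £17,280 + £10,290 = £27,570
Costs and fees: 10% of £27,570 = £2,757
Total recovery: £27,570 + £2,757 = £30,327

£30,327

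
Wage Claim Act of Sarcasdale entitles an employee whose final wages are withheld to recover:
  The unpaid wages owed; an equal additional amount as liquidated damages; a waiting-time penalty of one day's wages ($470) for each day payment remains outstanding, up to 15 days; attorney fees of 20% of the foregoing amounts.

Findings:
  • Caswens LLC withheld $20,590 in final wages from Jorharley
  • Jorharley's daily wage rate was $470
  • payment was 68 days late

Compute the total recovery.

$57,876

Liquidated damages (equal amount): $20,590
Penalty days: min(68, 15) = 15
Waiting-time penalty: 15 × $470 = $7,050
Subtotal: $20,590 + $20,590 + $7,050 = $48,230
Attorney fees: 20% of $48,230 = $9,646
Total award: $48,230 + $9,646 = $57,876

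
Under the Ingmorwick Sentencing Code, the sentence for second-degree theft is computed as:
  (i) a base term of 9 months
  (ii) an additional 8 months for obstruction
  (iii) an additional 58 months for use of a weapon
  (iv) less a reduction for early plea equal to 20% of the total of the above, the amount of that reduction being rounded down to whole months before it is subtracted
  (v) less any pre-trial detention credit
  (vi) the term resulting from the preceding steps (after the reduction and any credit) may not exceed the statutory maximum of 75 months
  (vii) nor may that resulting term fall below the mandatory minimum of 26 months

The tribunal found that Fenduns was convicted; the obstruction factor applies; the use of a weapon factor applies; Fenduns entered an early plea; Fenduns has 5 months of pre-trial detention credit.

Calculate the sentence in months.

Obstruction enhancement: +8 months
Use of a weapon enhancement: +58 months
Adjusted term: 9 months + 8 months + 58 months = 75 months
Early plea reduction: 20% of 75 months = 15 months (rounded down)
After reduction: 75 − 15 = 60 months
Less pre-trial detention credit: 60 months − 5 months = 55 months
Cap at 75 months: 55 months is within the cap, no reduction.
Minimum 26 months: 55 months meets the minimum, no increase.

55 months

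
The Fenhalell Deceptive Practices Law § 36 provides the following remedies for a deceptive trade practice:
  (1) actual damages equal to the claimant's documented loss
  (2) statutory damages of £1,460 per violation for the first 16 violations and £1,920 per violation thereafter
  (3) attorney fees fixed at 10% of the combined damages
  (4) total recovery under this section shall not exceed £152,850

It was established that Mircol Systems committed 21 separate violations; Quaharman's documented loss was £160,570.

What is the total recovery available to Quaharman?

First 16 violations: 16 × £1,460 = £23,360
Remaining violations: (21 − 16) × £1,920 = £9,600
Statutory damages: £23,360 + £9,600 = £32,960
Combined damages: £160,570 + £32,960 = £193,530
Attorney fees: 10% of £193,530 = £19,353
Total before cap: £193,530 + £19,353 = £212,883
Cap at £152,850: £212,883 exceeds the cap → £152,850

£152,850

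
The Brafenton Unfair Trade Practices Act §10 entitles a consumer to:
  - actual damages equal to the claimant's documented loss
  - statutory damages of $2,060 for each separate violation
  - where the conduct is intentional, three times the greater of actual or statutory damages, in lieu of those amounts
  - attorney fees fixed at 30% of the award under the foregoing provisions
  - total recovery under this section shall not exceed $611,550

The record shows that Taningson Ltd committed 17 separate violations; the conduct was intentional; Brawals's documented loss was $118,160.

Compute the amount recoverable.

Statutory damages: 17 × $2,060 = $35,020
Greater of actual damages ($118,160) or statutory damages ($35,020): $118,160
Trebled: 3 × $118,160 = $354,480
Attorney fees: 30% of $354,480 = $106,344
Total before cap: $354,480 + $106,344 = $460,824
Cap at $611,550: $460,824 is within the cap, no reduction.

$460,824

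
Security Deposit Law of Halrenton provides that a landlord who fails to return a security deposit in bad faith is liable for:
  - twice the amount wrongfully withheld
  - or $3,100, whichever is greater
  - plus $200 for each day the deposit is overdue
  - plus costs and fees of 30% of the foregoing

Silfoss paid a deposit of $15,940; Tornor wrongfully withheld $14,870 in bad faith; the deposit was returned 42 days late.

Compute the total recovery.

$49,582

Doubled: 2 × $14,870 = $29,740
Minimum $3,100: $29,740 meets the minimum, no increase.
Late-return penalty: 42 × $200 = $8,400
Damages plus late penalty: $29,740 + $8,400 = $38,140
Costs and fees: 30% of $38,140 = $11,442
Total recovery: $38,140 + $11,442 = $49,582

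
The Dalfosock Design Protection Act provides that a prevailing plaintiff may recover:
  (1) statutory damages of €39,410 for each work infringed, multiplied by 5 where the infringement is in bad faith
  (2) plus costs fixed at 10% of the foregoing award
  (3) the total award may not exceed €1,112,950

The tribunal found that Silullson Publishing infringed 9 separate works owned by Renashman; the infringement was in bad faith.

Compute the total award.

Statutory damages: 9 × €39,410 = €354,690
Multiplied by 5: 5 × €354,690 = €1,773,450
Costs: 10% of €1,773,450 = €177,345
Award plus costs: €1,773,450 + €177,345 = €1,950,795
Cap at €1,112,950: €1,950,795 exceeds the cap → €1,112,950

€1,112,950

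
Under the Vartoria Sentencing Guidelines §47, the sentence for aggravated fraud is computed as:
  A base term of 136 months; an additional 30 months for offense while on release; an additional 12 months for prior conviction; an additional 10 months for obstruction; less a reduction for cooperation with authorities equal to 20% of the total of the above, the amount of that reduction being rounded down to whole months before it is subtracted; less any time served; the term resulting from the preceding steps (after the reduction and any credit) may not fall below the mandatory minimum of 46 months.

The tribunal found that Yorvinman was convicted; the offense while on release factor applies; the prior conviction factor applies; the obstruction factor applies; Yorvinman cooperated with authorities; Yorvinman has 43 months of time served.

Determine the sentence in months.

Offense while on release enhancement: +30 months
Prior conviction enhancement: +12 months
Obstruction enhancement: +10 months
Adjusted term: 136 months + 30 months + 12 months + 10 months = 188 months
Cooperation with authorities reduction: 20% of 188 months = 37 months (rounded down)
After reduction: 188 − 37 = 151 months
Less time served: 151 months − 43 months = 108 months
Minimum 46 months: 108 months meets the minimum, no increase.

Sentence: 108 months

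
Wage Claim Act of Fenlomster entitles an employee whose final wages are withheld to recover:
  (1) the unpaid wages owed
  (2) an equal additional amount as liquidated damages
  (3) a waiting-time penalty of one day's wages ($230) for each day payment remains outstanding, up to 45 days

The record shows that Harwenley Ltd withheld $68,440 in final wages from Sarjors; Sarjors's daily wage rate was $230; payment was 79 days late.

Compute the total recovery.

Liquidated damages (equal amount): $68,440
Penalty days: min(79, 45) = 45
Waiting-time penalty: 45 × $230 = $10,350
Total award: $68,440 + $68,440 + $10,350 = $147,230

Total award: $147,230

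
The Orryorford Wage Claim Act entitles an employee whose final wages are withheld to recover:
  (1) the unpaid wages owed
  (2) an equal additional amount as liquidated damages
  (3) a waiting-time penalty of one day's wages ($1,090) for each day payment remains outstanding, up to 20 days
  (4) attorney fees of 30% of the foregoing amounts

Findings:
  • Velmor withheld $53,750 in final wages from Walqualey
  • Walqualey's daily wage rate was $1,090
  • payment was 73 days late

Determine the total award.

$168,090

Liquidated damages (equal amount): $53,750
Penalty days: min(73, 20) = 20
Waiting-time penalty: 20 × $1,090 = $21,800
Subtotal: $53,750 + $53,750 + $21,800 = $129,300
Attorney fees: 30% of $129,300 = $38,790
Total award: $129,300 + $38,790 = $168,090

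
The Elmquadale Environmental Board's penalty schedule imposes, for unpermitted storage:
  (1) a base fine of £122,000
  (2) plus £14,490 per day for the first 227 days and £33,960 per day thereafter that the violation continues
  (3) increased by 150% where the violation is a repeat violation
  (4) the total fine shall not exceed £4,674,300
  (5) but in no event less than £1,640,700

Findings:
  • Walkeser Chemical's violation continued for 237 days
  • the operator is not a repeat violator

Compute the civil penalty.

Civil penalty: £3,750,830

First 227 days: 227 × £14,490 = £3,289,230
Remaining days: (237 − 227) × £33,960 = £339,600
Per-day component: £3,289,230 + £339,600 = £3,628,830
Base plus per-day: £122,000 + £3,628,830 = £3,750,830
The operator is not a repeat violator: no 150% increase.
Cap at £4,674,300: £3,750,830 is within the cap, no reduction.
Minimum £1,640,700: £3,750,830 meets the minimum, no increase.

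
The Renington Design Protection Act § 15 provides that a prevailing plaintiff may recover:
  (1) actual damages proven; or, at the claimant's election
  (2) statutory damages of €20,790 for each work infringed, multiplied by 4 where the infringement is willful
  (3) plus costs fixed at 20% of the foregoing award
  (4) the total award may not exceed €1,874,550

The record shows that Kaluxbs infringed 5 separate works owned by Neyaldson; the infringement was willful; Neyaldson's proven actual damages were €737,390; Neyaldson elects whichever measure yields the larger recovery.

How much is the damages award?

€884,868

Statutory damages: 5 × €20,790 = €103,950
Multiplied by 4: 4 × €103,950 = €415,800
Greater of actual damages (€737,390) or enhanced statutory damages (€415,800): €737,390
Costs: 20% of €737,390 = €147,478
Award plus costs: €737,390 + €147,478 = €884,868
Cap at €1,874,550: €884,868 is within the cap, no reduction.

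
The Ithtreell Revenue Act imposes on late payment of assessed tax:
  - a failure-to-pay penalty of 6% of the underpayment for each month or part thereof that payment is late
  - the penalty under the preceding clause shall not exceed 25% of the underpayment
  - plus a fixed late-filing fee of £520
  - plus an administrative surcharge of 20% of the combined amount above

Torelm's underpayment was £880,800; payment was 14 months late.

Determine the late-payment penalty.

Penalty: £264,864

Accrued rate: 6% × 14 = 84%, capped at 25% → 25%
Failure-to-pay penalty: 25% of £880,800 = £220,200
Penalty before surcharge: £220,200 + £520 = £220,720
Administrative surcharge: 20% of £220,720 = £44,144
Total penalty: £220,720 + £44,144 = £264,864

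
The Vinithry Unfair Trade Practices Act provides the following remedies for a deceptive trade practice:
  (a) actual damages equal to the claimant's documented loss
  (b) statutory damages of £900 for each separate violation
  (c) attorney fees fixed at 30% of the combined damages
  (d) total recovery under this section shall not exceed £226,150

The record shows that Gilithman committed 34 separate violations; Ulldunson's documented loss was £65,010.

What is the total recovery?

£124,293

Statutory damages: 34 × £900 = £30,600
Combined damages: £65,010 + £30,600 = £95,610
Attorney fees: 30% of £95,610 = £28,683
Total before cap: £95,610 + £28,683 = £124,293
Cap at £226,150: £124,293 is within the cap, no reduction.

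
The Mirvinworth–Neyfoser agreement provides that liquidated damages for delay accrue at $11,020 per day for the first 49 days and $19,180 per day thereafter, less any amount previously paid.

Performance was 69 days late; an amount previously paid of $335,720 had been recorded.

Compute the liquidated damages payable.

$587,860

First 49 days: 49 × $11,020 = $539,980
Remaining days: (69 − 49) × $19,180 = $383,600
Accrued per-day damages: $539,980 + $383,600 = $923,580
Less amount previously paid: $923,580 − $335,720 = $587,860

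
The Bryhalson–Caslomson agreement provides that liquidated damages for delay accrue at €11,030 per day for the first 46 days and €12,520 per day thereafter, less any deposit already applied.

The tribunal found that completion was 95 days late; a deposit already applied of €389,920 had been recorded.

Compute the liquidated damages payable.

First 46 days: 46 × €11,030 = €507,380
Remaining days: (95 − 46) × €12,520 = €613,480
Accrued per-day damages: €507,380 + €613,480 = €1,120,860
Less deposit already applied: €1,120,860 − €389,920 = €730,940

€730,940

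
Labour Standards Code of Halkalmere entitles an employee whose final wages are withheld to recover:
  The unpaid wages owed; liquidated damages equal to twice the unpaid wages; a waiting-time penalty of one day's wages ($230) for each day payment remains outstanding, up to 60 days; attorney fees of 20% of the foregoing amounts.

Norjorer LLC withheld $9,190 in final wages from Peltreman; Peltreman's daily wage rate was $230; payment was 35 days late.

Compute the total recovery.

Doubled: 2 × $9,190 = $18,380
Penalty days: min(35, 60) = 35
Waiting-time penalty: 35 × $230 = $8,050
Subtotal: $9,190 + $18,380 + $8,050 = $35,620
Attorney fees: 20% of $35,620 = $7,124
Total award: $35,620 + $7,124 = $42,744

$42,744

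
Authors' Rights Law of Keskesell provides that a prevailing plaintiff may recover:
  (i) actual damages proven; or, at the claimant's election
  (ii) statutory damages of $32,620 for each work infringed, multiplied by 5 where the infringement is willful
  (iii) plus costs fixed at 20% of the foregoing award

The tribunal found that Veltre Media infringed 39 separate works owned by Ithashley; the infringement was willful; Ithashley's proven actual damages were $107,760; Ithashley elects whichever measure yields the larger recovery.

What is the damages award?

$7,633,080

Statutory damages: 39 × $32,620 = $1,272,180
Multiplied by 5: 5 × $1,272,180 = $6,360,900
Greater of actual damages ($107,760) or enhanced statutory damages ($6,360,900): $6,360,900
Costs: 20% of $6,360,900 = $1,272,180
Award plus costs: $6,360,900 + $1,272,180 = $7,633,080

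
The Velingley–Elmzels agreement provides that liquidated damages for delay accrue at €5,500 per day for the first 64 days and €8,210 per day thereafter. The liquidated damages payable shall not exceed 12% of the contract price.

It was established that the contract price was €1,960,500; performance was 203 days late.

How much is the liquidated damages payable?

€235,260

First 64 days: 64 × €5,500 = €352,000
Remaining days: (203 − 64) × €8,210 = €1,141,190
Accrued per-day damages: €352,000 + €1,141,190 = €1,493,190
Cap: 12% of €1,960,500 = €235,260
Cap at €235,260: €1,493,190 exceeds the cap → €235,260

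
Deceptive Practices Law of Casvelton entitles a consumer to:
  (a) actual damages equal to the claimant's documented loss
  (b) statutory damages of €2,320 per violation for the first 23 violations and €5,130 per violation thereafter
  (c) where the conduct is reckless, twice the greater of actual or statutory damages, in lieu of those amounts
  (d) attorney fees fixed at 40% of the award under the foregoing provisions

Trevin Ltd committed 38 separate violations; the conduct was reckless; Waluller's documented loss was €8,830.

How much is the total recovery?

First 23 violations: 23 × €2,320 = €53,360
Remaining violations: (38 − 23) × €5,130 = €76,950
Statutory damages: €53,360 + €76,950 = €130,310
Greater of actual damages (€8,830) or statutory damages (€130,310): €130,310
Doubled: 2 × €130,310 = €260,620
Attorney fees: 40% of €260,620 = €104,248
Total recovery: €260,620 + €104,248 = €364,868

€364,868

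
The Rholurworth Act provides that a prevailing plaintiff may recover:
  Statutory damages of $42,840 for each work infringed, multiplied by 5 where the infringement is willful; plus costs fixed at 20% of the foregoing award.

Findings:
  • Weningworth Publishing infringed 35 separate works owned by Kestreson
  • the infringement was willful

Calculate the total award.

$8,996,400

Statutory damages: 35 × $42,840 = $1,499,400
Multiplied by 5: 5 × $1,499,400 = $7,497,000
Costs: 20% of $7,497,000 = $1,499,400
Award plus costs: $7,497,000 + $1,499,400 = $8,996,400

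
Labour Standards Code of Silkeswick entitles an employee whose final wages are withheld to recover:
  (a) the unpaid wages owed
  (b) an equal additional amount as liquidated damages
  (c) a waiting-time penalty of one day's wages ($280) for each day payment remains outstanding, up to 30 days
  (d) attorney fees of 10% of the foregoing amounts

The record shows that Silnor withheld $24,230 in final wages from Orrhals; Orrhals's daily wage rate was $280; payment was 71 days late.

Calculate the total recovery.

$62,546

Liquidated damages (equal amount): $24,230
Penalty days: min(71, 30) = 30
Waiting-time penalty: 30 × $280 = $8,400
Subtotal: $24,230 + $24,230 + $8,400 = $56,860
Attorney fees: 10% of $56,860 = $5,686
Total award: $56,860 + $5,686 = $62,546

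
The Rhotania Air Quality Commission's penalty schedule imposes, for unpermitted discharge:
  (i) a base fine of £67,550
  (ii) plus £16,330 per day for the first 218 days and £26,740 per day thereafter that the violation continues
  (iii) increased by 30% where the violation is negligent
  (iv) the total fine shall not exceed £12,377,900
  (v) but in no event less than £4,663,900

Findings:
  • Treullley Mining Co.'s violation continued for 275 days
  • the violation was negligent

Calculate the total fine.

Civil penalty: £6,697,171

First 218 days: 218 × £16,330 = £3,559,940
Remaining days: (275 − 218) × £26,740 = £1,524,180
Per-day component: £3,559,940 + £1,524,180 = £5,084,120
Base plus per-day: £67,550 + £5,084,120 = £5,151,670
Enhancement: 30% of £5,151,670 = £1,545,501
Enhanced fine: £5,151,670 + £1,545,501 = £6,697,171
Cap at £12,377,900: £6,697,171 is within the cap, no reduction.
Minimum £4,663,900: £6,697,171 meets the minimum, no increase.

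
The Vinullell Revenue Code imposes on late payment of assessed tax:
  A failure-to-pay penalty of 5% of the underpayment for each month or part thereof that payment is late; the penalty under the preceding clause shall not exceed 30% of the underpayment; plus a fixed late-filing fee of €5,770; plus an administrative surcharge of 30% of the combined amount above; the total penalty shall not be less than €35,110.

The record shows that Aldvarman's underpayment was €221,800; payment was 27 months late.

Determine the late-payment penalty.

€94,003

Accrued rate: 5% × 27 = 135%, capped at 30% → 30%
Failure-to-pay penalty: 30% of €221,800 = €66,540
Penalty before surcharge: €66,540 + €5,770 = €72,310
Administrative surcharge: 30% of €72,310 = €21,693
Total penalty: €72,310 + €21,693 = €94,003
Minimum €35,110: €94,003 meets the minimum, no increase.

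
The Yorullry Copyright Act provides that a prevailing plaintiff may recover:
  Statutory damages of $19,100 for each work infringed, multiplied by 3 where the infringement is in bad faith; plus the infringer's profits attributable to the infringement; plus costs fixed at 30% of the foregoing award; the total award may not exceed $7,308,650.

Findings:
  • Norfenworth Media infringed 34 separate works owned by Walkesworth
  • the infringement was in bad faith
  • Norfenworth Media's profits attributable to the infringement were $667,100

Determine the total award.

$3,399,890

Statutory damages: 34 × $19,100 = $649,400
Trebled: 3 × $649,400 = $1,948,200
Combined award: $1,948,200 + $667,100 = $2,615,300
Costs: 30% of $2,615,300 = $784,590
Award plus costs: $2,615,300 + $784,590 = $3,399,890
Cap at $7,308,650: $3,399,890 is within the cap, no reduction.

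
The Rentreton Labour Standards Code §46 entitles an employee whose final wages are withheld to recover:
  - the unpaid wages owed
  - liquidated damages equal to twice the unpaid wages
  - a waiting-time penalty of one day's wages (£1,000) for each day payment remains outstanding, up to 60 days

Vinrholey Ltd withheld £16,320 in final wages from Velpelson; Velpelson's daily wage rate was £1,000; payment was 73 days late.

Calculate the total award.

Doubled: 2 × £16,320 = £32,640
Penalty days: min(73, 60) = 60
Waiting-time penalty: 60 × £1,000 = £60,000
Total award: £16,320 + £32,640 + £60,000 = £108,960

£108,960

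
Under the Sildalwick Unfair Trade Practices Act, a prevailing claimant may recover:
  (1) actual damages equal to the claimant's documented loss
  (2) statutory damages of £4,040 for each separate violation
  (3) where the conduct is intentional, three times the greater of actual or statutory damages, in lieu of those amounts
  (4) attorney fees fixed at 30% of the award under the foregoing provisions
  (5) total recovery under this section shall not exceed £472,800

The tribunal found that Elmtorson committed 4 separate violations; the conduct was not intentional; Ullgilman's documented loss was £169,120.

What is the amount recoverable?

Statutory damages: 4 × £4,040 = £16,160
Conduct not intentional: the in-lieu enhancement does not apply.
Actual plus statutory damages: £169,120 + £16,160 = £185,280
Attorney fees: 30% of £185,280 = £55,584
Total before cap: £185,280 + £55,584 = £240,864
Cap at £472,800: £240,864 is within the cap, no reduction.

£240,864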